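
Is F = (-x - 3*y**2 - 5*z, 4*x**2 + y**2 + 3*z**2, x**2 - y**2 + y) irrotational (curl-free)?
No, ∇×F = (-2*y - 6*z + 1, -2*x - 5, 8*x + 6*y)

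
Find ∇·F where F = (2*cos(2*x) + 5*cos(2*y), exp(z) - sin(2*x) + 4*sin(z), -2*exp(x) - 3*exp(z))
-3*exp(z) - 4*sin(2*x)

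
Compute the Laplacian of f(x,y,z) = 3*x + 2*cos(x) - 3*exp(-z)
-2*cos(x) - 3*exp(-z)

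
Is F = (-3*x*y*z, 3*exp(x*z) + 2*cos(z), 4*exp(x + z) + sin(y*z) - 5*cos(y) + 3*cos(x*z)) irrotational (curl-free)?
No, ∇×F = (-3*x*exp(x*z) + z*cos(y*z) + 5*sin(y) + 2*sin(z), -3*x*y + 3*z*sin(x*z) - 4*exp(x + z), 3*z*(x + exp(x*z)))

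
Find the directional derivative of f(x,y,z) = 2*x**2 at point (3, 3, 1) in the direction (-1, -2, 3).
-6*sqrt(14)/7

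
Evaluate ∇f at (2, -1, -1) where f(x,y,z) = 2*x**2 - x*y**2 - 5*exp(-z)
(7, 4, 5*E)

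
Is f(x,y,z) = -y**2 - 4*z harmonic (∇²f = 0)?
No, ∇²f = -2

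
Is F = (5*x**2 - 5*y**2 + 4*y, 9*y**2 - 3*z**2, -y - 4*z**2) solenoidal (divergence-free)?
No, ∇·F = 10*x + 18*y - 8*z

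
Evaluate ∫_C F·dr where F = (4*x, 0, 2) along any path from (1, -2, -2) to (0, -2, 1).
4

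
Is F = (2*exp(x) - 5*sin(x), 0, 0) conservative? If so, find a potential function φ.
Yes, F is conservative. φ = 2*exp(x) + 5*cos(x)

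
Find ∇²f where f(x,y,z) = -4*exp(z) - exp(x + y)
-4*exp(z) - 2*exp(x + y)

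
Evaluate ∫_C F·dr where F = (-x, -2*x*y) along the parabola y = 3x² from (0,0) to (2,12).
-1162/5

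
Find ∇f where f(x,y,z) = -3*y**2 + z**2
(0, -6*y, 2*z)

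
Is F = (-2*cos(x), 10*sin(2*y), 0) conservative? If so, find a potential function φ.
Yes, F is conservative. φ = -2*sin(x) - 5*cos(2*y)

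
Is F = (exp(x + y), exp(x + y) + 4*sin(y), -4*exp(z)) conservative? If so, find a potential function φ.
Yes, F is conservative. φ = -4*exp(z) + exp(x + y) - 4*cos(y)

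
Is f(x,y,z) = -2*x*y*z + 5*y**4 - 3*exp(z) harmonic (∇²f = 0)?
No, ∇²f = 60*y**2 - 3*exp(z)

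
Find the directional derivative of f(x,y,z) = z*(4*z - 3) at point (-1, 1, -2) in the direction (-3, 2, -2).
38*sqrt(17)/17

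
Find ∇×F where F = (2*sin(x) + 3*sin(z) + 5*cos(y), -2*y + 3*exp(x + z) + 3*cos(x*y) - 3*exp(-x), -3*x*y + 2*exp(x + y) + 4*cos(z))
(-3*x + 2*exp(x + y) - 3*exp(x + z), 3*y - 2*exp(x + y) + 3*cos(z), -3*y*sin(x*y) + 3*exp(x + z) + 5*sin(y) + 3*exp(-x))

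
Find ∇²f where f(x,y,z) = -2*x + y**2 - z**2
0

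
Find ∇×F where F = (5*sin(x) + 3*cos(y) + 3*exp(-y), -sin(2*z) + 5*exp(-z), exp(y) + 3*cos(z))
(exp(y) + 2*cos(2*z) + 5*exp(-z), 0, 3*sin(y) + 3*exp(-y))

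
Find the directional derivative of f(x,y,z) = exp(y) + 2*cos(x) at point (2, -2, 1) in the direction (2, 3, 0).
sqrt(13)*(-4*exp(2)*sin(2) + 3)*exp(-2)/13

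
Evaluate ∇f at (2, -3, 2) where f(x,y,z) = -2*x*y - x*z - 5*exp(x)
(4 - 5*exp(2), -4, -2)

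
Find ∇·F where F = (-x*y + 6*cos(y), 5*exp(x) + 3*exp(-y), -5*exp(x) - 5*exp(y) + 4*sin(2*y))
-y - 3*exp(-y)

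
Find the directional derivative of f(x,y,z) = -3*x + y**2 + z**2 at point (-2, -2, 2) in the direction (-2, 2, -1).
-2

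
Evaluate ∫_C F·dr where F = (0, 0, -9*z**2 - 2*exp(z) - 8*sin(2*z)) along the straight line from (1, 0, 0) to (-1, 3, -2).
4*cos(4) - 2*exp(-2) + 22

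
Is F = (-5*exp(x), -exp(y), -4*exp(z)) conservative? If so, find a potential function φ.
Yes, F is conservative. φ = -5*exp(x) - exp(y) - 4*exp(z)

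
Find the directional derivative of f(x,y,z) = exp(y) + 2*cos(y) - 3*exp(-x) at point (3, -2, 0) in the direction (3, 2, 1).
sqrt(14)*(2*E + 9 + 4*exp(3)*sin(2))*exp(-3)/14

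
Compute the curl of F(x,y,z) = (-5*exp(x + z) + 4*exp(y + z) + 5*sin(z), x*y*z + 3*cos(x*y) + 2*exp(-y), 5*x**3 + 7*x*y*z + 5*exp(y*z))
(-x*y + 7*x*z + 5*z*exp(y*z), -15*x**2 - 7*y*z - 5*exp(x + z) + 4*exp(y + z) + 5*cos(z), y*z - 3*y*sin(x*y) - 4*exp(y + z))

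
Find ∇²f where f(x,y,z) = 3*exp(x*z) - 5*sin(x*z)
(x**2 + z**2)*(3*exp(x*z) + 5*sin(x*z))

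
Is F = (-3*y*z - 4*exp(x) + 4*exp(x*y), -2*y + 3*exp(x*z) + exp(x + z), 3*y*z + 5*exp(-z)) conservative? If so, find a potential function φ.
No, ∇×F = (-3*x*exp(x*z) + 3*z - exp(x + z), -3*y, -4*x*exp(x*y) + 3*z*exp(x*z) + 3*z + exp(x + z)) ≠ 0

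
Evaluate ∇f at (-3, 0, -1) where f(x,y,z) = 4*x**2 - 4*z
(-24, 0, -4)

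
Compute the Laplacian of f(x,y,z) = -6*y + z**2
2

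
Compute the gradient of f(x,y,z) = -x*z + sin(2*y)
(-z, 2*cos(2*y), -x)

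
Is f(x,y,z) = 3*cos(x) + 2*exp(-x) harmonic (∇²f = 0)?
No, ∇²f = -3*cos(x) + 2*exp(-x)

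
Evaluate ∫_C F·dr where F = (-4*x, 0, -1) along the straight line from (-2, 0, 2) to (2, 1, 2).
0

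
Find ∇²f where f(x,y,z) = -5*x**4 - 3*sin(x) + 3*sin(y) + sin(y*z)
-60*x**2 - y**2*sin(y*z) - z**2*sin(y*z) + 3*sin(x) - 3*sin(y)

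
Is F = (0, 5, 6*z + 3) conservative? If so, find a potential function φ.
Yes, F is conservative. φ = 5*y + 3*z**2 + 3*z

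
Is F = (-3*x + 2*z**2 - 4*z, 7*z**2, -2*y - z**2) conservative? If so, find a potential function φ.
No, ∇×F = (-14*z - 2, 4*z - 4, 0) ≠ 0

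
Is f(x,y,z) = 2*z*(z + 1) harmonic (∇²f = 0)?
No, ∇²f = 4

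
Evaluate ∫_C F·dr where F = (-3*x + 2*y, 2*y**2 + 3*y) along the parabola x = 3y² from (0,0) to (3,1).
-22/3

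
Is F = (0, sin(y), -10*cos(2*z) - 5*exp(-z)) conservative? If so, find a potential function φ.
Yes, F is conservative. φ = -5*sin(2*z) - cos(y) + 5*exp(-z)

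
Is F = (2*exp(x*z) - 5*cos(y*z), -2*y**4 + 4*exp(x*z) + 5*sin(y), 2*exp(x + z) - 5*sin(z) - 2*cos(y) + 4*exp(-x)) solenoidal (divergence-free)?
No, ∇·F = -8*y**3 + 2*z*exp(x*z) + 2*exp(x + z) + 5*cos(y) - 5*cos(z)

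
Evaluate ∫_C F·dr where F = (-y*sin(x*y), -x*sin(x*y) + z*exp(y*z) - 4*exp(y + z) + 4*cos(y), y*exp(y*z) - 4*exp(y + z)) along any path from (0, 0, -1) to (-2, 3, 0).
-4*exp(3) - 1 + 4*sin(3) + cos(6) + 4*exp(-1)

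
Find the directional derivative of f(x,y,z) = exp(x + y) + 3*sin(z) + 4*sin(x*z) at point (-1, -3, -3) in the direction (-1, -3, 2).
sqrt(14)*(5*exp(4)*cos(3) - 2)*exp(-4)/7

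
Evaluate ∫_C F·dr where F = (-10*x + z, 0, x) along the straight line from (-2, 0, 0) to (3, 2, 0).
-25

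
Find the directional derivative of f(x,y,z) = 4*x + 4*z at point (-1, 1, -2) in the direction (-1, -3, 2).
2*sqrt(14)/7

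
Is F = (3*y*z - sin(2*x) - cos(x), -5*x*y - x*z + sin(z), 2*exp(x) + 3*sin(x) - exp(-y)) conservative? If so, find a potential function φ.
No, ∇×F = (x - cos(z) + exp(-y), 3*y - 2*exp(x) - 3*cos(x), -5*y - 4*z) ≠ 0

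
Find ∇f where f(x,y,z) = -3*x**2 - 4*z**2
(-6*x, 0, -8*z)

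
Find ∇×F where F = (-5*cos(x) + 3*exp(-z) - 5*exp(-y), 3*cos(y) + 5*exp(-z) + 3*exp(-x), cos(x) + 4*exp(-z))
(5*exp(-z), sin(x) - 3*exp(-z), -5*exp(-y) - 3*exp(-x))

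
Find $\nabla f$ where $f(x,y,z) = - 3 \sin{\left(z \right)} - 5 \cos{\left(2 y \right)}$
(0, 10*sin(2*y), -3*cos(z))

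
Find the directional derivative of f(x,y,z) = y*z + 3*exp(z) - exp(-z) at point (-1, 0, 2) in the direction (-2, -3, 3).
3*sqrt(22)*(-2*exp(2) + 1 + 3*exp(4))*exp(-2)/22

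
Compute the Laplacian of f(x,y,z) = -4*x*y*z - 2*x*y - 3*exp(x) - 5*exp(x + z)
(-10*exp(z) - 3)*exp(x)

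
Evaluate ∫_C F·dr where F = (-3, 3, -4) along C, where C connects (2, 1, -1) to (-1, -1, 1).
-5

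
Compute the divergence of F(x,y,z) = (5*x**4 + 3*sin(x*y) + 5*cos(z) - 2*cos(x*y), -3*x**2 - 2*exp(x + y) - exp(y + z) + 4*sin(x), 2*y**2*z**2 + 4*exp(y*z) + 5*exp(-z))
((20*x**3 + 4*y**2*z + 4*y*exp(y*z) + 2*y*sin(x*y) + 3*y*cos(x*y) - 2*exp(x + y) - exp(y + z))*exp(z) - 5)*exp(-z)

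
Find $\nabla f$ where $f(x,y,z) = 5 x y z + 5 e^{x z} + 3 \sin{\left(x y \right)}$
(5*y*z + 3*y*cos(x*y) + 5*z*exp(x*z), x*(5*z + 3*cos(x*y)), 5*x*(y + exp(x*z)))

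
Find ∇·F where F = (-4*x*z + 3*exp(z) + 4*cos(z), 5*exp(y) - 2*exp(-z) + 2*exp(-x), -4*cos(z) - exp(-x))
-4*z + 5*exp(y) + 4*sin(z)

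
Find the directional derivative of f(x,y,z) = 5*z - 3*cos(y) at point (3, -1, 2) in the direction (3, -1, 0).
3*sqrt(10)*sin(1)/10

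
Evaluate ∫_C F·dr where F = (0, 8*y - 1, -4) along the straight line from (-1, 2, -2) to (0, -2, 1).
-8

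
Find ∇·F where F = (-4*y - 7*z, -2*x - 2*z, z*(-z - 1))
-2*z - 1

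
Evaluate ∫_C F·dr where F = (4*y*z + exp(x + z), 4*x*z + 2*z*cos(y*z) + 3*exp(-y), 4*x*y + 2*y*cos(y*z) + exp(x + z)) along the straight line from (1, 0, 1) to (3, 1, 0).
-exp(2) - 3*exp(-1) + 3 + exp(3)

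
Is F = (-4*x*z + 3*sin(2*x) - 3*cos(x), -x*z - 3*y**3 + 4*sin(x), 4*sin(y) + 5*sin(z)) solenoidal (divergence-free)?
No, ∇·F = -9*y**2 - 4*z + 3*sin(x) + 6*cos(2*x) + 5*cos(z)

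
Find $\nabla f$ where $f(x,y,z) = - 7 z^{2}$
(0, 0, -14*z)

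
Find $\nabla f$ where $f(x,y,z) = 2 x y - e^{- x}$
(2*y + exp(-x), 2*x, 0)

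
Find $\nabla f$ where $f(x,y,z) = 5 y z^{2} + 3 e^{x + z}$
(3*exp(x + z), 5*z**2, 10*y*z + 3*exp(x + z))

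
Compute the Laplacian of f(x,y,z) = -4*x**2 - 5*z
-8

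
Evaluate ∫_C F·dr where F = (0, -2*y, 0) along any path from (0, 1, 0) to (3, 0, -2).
1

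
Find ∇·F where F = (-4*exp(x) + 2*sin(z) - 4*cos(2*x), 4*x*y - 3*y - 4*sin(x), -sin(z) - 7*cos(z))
4*x - 4*exp(x) + 8*sin(2*x) + 7*sin(z) - cos(z) - 3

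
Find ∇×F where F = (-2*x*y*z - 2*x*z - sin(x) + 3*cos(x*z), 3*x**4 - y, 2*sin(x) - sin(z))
(0, -2*x*y - 3*x*sin(x*z) - 2*x - 2*cos(x), 2*x*(6*x**2 + z))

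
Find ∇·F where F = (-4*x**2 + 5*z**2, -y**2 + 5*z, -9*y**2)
-8*x - 2*y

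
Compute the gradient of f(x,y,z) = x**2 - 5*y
(2*x, -5, 0)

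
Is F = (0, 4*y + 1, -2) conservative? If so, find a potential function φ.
Yes, F is conservative. φ = 2*y**2 + y - 2*z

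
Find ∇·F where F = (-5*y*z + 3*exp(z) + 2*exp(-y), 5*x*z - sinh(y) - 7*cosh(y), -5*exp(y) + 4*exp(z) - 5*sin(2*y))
4*exp(z) - 7*sinh(y) - cosh(y)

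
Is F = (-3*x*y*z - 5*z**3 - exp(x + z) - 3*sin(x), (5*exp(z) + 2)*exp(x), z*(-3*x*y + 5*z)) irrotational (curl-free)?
No, ∇×F = (-3*x*z - 5*exp(x + z), -3*x*y + 3*y*z - 15*z**2 - exp(x + z), 3*x*z + (5*exp(z) + 2)*exp(x))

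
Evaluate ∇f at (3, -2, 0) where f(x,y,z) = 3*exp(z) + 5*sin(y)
(0, 5*cos(2), 3)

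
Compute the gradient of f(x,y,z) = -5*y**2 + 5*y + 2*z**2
(0, 5 - 10*y, 4*z)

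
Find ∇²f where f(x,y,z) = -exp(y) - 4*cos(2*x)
-exp(y) + 16*cos(2*x)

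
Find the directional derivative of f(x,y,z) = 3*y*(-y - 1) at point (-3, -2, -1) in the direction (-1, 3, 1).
27*sqrt(11)/11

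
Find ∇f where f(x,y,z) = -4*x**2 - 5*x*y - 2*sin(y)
(-8*x - 5*y, -5*x - 2*cos(y), 0)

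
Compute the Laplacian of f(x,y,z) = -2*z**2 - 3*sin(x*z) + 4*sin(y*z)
3*x**2*sin(x*z) - 4*y**2*sin(y*z) + 3*z**2*sin(x*z) - 4*z**2*sin(y*z) - 4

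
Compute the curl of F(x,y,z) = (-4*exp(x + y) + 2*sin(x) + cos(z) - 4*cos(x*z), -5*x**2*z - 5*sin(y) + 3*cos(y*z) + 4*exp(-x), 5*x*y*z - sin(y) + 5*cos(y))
(5*x**2 + 5*x*z + 3*y*sin(y*z) - 5*sin(y) - cos(y), 4*x*sin(x*z) - 5*y*z - sin(z), -10*x*z + 4*exp(x + y) - 4*exp(-x))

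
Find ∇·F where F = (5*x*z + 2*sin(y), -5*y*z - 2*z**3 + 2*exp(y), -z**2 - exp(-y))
-2*z + 2*exp(y)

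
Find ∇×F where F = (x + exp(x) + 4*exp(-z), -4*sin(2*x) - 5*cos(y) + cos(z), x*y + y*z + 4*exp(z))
(x + z + sin(z), -y - 4*exp(-z), -8*cos(2*x))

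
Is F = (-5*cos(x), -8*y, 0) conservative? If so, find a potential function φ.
Yes, F is conservative. φ = -4*y**2 - 5*sin(x)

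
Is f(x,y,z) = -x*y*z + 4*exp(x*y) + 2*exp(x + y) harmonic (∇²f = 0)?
No, ∇²f = 4*x**2*exp(x*y) + 4*y**2*exp(x*y) + 4*exp(x + y)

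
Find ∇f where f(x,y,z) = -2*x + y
(-2, 1, 0)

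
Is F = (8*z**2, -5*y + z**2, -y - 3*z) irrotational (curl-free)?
No, ∇×F = (-2*z - 1, 16*z, 0)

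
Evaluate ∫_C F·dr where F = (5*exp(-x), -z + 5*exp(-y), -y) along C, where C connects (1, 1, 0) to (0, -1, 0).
-5*E - 5 + 10*exp(-1)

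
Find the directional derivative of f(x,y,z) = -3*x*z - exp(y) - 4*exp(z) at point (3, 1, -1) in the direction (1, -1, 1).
sqrt(3)*(-6*E - 4 + exp(2))*exp(-1)/3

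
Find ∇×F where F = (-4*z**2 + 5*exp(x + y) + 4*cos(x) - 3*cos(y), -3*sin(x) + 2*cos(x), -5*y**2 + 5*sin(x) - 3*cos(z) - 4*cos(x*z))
(-10*y, -4*z*sin(x*z) - 8*z - 5*cos(x), -5*exp(x + y) - 2*sin(x) - 3*sin(y) - 3*cos(x))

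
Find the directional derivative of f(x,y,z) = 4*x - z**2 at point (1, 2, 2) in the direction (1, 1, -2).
2*sqrt(6)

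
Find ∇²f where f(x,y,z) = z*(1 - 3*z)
-6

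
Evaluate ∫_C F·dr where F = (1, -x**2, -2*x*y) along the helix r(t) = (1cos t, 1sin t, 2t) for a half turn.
-2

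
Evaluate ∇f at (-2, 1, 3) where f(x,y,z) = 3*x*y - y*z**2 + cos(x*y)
(sin(2) + 3, -15 - 2*sin(2), -6)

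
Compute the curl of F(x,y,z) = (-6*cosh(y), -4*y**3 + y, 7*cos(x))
(0, 7*sin(x), 6*sinh(y))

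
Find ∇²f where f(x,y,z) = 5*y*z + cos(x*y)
(-x**2 - y**2)*cos(x*y)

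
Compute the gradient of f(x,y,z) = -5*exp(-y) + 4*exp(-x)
(-4*exp(-x), 5*exp(-y), 0)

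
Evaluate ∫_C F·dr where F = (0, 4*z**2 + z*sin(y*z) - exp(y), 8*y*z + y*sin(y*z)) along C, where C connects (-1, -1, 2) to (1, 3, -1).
-exp(3) + cos(2) + exp(-1) - cos(3) + 28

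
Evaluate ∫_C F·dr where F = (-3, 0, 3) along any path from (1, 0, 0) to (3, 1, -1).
-9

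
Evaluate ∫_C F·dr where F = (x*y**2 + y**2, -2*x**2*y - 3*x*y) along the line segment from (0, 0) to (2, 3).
-21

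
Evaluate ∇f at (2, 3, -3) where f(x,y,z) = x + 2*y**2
(1, 12, 0)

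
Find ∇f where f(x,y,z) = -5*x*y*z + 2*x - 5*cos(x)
(-5*y*z + 5*sin(x) + 2, -5*x*z, -5*x*y)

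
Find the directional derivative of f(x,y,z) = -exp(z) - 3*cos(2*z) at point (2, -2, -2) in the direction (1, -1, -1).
sqrt(3)*(6*exp(2)*sin(4) + 1)*exp(-2)/3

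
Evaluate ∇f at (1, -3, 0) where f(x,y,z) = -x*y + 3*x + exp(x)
(E + 6, -1, 0)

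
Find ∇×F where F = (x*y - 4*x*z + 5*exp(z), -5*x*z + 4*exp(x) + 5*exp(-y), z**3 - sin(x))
(5*x, -4*x + 5*exp(z) + cos(x), -x - 5*z + 4*exp(x))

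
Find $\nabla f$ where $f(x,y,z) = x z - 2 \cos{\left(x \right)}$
(z + 2*sin(x), 0, x)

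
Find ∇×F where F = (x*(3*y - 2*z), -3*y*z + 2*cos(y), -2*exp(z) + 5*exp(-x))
(3*y, -2*x + 5*exp(-x), -3*x)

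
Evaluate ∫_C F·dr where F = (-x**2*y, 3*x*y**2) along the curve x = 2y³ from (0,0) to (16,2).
-11968/5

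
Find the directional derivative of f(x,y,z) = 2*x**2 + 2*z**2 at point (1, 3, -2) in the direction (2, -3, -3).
16*sqrt(22)/11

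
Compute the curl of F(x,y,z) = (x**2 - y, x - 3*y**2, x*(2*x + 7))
(0, -4*x - 7, 2)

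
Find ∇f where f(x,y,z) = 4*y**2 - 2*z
(0, 8*y, -2)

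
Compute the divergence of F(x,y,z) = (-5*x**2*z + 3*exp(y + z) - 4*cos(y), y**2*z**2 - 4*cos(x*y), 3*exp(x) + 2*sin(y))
-10*x*z + 4*x*sin(x*y) + 2*y*z**2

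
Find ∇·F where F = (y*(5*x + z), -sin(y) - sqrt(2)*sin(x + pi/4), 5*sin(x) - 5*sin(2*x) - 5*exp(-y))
5*y - cos(y)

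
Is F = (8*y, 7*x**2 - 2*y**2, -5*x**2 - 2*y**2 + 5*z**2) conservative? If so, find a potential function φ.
No, ∇×F = (-4*y, 10*x, 14*x - 8) ≠ 0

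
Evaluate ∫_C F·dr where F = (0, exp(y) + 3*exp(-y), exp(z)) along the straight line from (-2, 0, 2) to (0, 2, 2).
-3*exp(-2) + 2 + exp(2)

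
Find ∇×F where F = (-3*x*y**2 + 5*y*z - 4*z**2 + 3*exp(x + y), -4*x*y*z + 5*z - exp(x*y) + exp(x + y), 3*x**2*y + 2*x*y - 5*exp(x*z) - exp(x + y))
(3*x**2 + 4*x*y + 2*x - exp(x + y) - 5, -6*x*y + 3*y + 5*z*exp(x*z) - 8*z + exp(x + y), 6*x*y - 4*y*z - y*exp(x*y) - 5*z - 2*exp(x + y))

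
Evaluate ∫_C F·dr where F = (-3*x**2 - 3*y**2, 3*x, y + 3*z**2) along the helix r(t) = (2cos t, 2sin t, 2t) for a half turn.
6*pi + 56 + 8*pi**3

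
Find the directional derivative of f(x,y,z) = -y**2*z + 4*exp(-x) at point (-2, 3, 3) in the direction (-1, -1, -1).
sqrt(3)*(27 + 4*exp(2))/3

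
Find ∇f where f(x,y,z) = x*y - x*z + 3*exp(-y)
(y - z, x - 3*exp(-y), -x)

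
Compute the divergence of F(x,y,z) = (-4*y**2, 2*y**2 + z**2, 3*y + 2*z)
4*y + 2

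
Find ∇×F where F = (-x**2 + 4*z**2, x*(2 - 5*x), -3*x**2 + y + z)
(1, 6*x + 8*z, 2 - 10*x)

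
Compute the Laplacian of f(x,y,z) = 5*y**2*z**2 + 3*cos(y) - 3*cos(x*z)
3*x**2*cos(x*z) + 10*y**2 + 3*z**2*cos(x*z) + 10*z**2 - 3*cos(y)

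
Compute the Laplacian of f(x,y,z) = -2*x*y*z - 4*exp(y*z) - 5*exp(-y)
(4*(-y**2 - z**2)*exp(y*z + y) - 5)*exp(-y)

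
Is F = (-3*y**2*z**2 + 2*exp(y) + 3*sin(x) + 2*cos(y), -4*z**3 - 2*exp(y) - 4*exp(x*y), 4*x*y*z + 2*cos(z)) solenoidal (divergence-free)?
No, ∇·F = 4*x*y - 4*x*exp(x*y) - 2*exp(y) - 2*sin(z) + 3*cos(x)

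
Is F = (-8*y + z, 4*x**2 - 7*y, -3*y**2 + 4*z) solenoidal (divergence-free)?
No, ∇·F = -3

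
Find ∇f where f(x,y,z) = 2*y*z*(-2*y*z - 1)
(0, 2*z*(-4*y*z - 1), 2*y*(-4*y*z - 1))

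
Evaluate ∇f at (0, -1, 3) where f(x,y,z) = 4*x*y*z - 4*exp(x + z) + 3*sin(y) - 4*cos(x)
(-4*exp(3) - 12, 3*cos(1), -4*exp(3))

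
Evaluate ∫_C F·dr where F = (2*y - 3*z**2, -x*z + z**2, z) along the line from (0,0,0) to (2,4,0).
8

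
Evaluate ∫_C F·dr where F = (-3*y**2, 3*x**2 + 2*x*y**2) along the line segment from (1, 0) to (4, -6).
-702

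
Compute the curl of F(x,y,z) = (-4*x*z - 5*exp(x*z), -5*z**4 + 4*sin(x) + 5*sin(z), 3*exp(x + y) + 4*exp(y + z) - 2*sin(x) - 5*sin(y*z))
(20*z**3 - 5*z*cos(y*z) + 3*exp(x + y) + 4*exp(y + z) - 5*cos(z), -5*x*exp(x*z) - 4*x - 3*exp(x + y) + 2*cos(x), 4*cos(x))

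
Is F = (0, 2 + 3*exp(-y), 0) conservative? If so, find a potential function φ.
Yes, F is conservative. φ = 2*y - 3*exp(-y)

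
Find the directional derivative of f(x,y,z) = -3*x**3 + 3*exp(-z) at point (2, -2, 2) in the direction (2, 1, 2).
-24 - 2*exp(-2)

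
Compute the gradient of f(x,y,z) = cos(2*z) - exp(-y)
(0, exp(-y), -2*sin(2*z))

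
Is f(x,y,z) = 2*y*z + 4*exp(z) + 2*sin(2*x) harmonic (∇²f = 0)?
No, ∇²f = 4*exp(z) - 8*sin(2*x)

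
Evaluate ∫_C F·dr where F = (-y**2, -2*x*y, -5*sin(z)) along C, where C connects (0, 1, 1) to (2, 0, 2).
-5*cos(1) + 5*cos(2)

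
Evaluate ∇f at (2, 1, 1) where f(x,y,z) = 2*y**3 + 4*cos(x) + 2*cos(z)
(-4*sin(2), 6, -2*sin(1))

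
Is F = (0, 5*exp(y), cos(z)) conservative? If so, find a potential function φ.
Yes, F is conservative. φ = 5*exp(y) + sin(z)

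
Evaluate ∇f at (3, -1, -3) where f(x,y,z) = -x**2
(-6, 0, 0)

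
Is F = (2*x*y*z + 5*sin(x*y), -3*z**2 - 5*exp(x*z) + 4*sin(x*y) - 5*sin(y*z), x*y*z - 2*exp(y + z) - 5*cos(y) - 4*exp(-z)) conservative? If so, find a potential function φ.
No, ∇×F = (x*z + 5*x*exp(x*z) + 5*y*cos(y*z) + 6*z - 2*exp(y + z) + 5*sin(y), y*(2*x - z), -2*x*z - 5*x*cos(x*y) + 4*y*cos(x*y) - 5*z*exp(x*z)) ≠ 0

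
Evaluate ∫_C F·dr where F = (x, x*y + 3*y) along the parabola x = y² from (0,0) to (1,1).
9/4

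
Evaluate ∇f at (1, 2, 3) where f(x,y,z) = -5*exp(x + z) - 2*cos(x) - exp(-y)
(-5*exp(4) + 2*sin(1), exp(-2), -5*exp(4))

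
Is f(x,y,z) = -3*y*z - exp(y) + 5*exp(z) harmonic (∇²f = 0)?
No, ∇²f = -exp(y) + 5*exp(z)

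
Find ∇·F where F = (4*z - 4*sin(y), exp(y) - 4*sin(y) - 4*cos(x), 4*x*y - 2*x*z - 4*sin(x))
-2*x + exp(y) - 4*cos(y)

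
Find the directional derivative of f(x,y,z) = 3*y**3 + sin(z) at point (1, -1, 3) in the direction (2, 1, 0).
9*sqrt(5)/5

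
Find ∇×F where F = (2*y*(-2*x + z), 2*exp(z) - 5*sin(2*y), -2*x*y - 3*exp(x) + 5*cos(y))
(-2*x - 2*exp(z) - 5*sin(y), 4*y + 3*exp(x), 4*x - 2*z)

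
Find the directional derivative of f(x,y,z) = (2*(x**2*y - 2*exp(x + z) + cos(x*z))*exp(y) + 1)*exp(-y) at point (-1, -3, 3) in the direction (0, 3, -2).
sqrt(13)*(-3*exp(3) + 4*sin(3) + 6 + 8*exp(2))/13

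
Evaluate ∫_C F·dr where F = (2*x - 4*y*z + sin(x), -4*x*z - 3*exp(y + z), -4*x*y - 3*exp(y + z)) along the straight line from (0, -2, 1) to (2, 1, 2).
-3*exp(3) - 11 - cos(2) + 3*exp(-1)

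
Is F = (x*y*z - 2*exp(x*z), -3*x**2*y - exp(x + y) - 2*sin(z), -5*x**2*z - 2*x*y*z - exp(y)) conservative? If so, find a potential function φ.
No, ∇×F = (-2*x*z - exp(y) + 2*cos(z), x*y + 10*x*z - 2*x*exp(x*z) + 2*y*z, -6*x*y - x*z - exp(x + y)) ≠ 0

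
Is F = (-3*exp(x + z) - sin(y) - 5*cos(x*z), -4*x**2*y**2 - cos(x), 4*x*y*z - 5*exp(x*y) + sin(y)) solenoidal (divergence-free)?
No, ∇·F = -8*x**2*y + 4*x*y + 5*z*sin(x*z) - 3*exp(x + z)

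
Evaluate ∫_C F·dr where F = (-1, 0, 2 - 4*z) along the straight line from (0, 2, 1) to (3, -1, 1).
-3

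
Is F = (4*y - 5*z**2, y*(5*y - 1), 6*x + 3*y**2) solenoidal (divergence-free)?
No, ∇·F = 10*y - 1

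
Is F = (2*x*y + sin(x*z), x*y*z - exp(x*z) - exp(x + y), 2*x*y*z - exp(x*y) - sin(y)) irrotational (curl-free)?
No, ∇×F = (-x*y + 2*x*z - x*exp(x*y) + x*exp(x*z) - cos(y), x*cos(x*z) - 2*y*z + y*exp(x*y), -2*x + y*z - z*exp(x*z) - exp(x + y))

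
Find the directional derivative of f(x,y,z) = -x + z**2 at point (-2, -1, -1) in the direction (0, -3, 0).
0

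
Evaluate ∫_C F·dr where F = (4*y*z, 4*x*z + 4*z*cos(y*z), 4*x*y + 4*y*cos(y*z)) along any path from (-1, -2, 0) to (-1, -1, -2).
-8 + 4*sin(2)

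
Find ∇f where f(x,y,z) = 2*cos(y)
(0, -2*sin(y), 0)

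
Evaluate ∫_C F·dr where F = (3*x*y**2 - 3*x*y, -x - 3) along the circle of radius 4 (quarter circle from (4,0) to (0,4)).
-140 - 4*pi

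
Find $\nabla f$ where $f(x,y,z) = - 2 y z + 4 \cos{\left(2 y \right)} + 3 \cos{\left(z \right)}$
(0, -2*z - 8*sin(2*y), -2*y - 3*sin(z))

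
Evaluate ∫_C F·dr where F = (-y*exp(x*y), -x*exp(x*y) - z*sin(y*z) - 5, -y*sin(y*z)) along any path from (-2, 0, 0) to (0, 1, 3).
-6 + cos(3)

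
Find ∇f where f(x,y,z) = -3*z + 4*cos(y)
(0, -4*sin(y), -3)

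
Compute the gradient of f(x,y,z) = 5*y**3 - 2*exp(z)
(0, 15*y**2, -2*exp(z))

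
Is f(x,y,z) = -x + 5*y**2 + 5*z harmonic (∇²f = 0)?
No, ∇²f = 10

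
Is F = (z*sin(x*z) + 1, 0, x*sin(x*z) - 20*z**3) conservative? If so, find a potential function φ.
Yes, F is conservative. φ = x - 5*z**4 - cos(x*z)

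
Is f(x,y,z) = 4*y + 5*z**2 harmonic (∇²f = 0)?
No, ∇²f = 10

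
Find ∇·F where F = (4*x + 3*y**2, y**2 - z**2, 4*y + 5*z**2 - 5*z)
2*y + 10*z - 1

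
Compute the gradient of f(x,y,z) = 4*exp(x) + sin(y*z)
(4*exp(x), z*cos(y*z), y*cos(y*z))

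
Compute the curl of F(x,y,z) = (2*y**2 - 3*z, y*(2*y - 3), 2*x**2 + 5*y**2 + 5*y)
(10*y + 5, -4*x - 3, -4*y)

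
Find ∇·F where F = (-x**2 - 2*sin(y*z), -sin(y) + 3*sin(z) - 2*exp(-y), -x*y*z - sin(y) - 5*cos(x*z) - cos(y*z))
-x*y + 5*x*sin(x*z) - 2*x + y*sin(y*z) - cos(y) + 2*exp(-y)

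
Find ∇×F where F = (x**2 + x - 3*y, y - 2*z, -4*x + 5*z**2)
(2, 4, 3)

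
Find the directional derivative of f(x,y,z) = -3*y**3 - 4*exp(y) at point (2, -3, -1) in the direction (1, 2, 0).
2*sqrt(5)*(-81*exp(3) - 4)*exp(-3)/5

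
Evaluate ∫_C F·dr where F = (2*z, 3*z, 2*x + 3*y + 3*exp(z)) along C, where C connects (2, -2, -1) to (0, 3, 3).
-3*exp(-1) + 25 + 3*exp(3)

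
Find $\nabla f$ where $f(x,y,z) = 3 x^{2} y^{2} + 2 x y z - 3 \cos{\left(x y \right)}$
(y*(6*x*y + 2*z + 3*sin(x*y)), x*(6*x*y + 2*z + 3*sin(x*y)), 2*x*y)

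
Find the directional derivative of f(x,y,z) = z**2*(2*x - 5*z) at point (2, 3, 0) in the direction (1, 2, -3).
0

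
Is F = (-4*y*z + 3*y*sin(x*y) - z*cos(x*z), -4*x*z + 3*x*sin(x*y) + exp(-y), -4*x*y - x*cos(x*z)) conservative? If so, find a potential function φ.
Yes, F is conservative. φ = -4*x*y*z - sin(x*z) - 3*cos(x*y) - exp(-y)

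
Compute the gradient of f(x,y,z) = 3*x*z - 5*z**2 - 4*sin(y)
(3*z, -4*cos(y), 3*x - 10*z)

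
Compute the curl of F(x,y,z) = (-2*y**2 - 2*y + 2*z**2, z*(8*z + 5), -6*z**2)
(-16*z - 5, 4*z, 4*y + 2)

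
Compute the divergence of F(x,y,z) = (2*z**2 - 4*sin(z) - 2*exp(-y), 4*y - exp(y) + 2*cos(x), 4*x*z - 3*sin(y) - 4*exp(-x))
4*x - exp(y) + 4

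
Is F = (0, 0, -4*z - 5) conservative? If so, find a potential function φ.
Yes, F is conservative. φ = z*(-2*z - 5)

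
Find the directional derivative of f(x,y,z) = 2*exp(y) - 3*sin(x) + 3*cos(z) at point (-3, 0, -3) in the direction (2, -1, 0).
-2*sqrt(5)*(3*cos(3) + 1)/5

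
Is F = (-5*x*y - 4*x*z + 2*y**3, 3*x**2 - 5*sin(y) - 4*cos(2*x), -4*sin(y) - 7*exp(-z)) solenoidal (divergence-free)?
No, ∇·F = -5*y - 4*z - 5*cos(y) + 7*exp(-z)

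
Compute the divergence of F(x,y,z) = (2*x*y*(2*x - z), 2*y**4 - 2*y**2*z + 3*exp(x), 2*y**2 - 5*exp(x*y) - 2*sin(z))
8*x*y + 8*y**3 - 6*y*z - 2*cos(z)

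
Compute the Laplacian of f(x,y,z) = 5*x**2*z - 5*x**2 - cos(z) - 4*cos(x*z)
4*x**2*cos(x*z) + 4*z**2*cos(x*z) + 10*z + cos(z) - 10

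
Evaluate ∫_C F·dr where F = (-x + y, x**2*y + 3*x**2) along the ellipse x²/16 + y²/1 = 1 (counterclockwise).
-4*pi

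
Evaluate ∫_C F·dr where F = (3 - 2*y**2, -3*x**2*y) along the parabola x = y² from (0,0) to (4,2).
-36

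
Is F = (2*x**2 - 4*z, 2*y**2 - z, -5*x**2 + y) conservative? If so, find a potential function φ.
No, ∇×F = (2, 10*x - 4, 0) ≠ 0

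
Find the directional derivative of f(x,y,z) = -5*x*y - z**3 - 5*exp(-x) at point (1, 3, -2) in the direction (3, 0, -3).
sqrt(2)*(5 - 3*E)*exp(-1)/2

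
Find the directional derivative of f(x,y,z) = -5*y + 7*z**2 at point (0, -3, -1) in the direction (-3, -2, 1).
-2*sqrt(14)/7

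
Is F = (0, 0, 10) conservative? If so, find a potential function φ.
Yes, F is conservative. φ = 10*z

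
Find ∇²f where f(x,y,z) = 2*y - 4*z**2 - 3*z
-8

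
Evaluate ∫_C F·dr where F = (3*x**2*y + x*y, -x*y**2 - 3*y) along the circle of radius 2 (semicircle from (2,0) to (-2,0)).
-8*pi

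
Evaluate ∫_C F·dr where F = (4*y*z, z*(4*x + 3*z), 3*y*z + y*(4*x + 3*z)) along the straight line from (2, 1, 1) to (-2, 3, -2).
73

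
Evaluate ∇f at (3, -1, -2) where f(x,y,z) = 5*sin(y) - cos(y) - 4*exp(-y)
(0, -sin(1) + 5*cos(1) + 4*E, 0)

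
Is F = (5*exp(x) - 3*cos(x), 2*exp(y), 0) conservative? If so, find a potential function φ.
Yes, F is conservative. φ = 5*exp(x) + 2*exp(y) - 3*sin(x)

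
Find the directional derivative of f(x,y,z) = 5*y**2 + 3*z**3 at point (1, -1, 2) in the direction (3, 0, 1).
18*sqrt(10)/5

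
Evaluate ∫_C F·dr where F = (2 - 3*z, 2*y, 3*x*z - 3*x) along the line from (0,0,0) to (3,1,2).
1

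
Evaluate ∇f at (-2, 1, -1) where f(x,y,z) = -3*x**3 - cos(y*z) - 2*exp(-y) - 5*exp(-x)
(-36 + 5*exp(2), 2*exp(-1) + sin(1), -sin(1))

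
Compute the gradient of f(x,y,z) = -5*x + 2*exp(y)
(-5, 2*exp(y), 0)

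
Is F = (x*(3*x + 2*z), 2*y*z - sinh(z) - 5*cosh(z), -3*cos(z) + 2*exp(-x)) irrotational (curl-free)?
No, ∇×F = (-2*y + 5*sinh(z) + cosh(z), 2*x + 2*exp(-x), 0)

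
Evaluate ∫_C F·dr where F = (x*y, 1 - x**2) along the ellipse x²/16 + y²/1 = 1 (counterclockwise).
0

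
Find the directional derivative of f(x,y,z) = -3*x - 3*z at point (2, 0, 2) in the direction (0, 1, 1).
-3*sqrt(2)/2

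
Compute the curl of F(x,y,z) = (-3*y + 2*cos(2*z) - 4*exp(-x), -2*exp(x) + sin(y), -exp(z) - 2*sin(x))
(0, -4*sin(2*z) + 2*cos(x), 3 - 2*exp(x))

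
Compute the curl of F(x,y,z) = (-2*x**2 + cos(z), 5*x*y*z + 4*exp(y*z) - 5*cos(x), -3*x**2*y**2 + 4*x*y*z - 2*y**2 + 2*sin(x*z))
(-6*x**2*y - 5*x*y + 4*x*z - 4*y*exp(y*z) - 4*y, 6*x*y**2 - 4*y*z - 2*z*cos(x*z) - sin(z), 5*y*z + 5*sin(x))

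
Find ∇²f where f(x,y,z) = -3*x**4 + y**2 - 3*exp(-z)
-36*x**2 + 2 - 3*exp(-z)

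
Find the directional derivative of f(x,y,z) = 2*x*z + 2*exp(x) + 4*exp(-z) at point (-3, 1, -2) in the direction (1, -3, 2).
sqrt(14)*(-4*exp(5) - 8*exp(3) + 1)*exp(-3)/7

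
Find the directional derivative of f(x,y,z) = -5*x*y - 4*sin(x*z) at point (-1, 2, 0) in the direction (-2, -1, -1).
11*sqrt(6)/6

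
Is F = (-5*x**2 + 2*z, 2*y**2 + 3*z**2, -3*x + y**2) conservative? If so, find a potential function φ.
No, ∇×F = (2*y - 6*z, 5, 0) ≠ 0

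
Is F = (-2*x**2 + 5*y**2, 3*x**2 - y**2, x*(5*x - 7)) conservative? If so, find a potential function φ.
No, ∇×F = (0, 7 - 10*x, 6*x - 10*y) ≠ 0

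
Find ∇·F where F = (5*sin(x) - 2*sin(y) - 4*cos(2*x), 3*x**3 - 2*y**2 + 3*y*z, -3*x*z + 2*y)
-3*x - 4*y + 3*z + 8*sin(2*x) + 5*cos(x)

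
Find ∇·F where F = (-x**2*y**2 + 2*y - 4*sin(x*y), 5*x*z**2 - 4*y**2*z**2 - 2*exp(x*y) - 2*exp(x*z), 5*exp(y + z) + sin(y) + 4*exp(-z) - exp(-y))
-2*x*y**2 - 2*x*exp(x*y) - 8*y*z**2 - 4*y*cos(x*y) + 5*exp(y + z) - 4*exp(-z)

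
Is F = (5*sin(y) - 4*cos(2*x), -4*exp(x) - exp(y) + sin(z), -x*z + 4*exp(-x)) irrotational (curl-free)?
No, ∇×F = (-cos(z), z + 4*exp(-x), -4*exp(x) - 5*cos(y))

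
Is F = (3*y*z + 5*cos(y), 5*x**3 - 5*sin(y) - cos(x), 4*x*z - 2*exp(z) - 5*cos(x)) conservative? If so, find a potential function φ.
No, ∇×F = (0, 3*y - 4*z - 5*sin(x), 15*x**2 - 3*z + sin(x) + 5*sin(y)) ≠ 0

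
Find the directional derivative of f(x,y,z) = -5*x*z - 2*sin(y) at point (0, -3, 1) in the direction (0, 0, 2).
0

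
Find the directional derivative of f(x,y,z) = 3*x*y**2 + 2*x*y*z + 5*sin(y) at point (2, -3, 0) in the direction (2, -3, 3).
3*sqrt(22)*(42 - 5*cos(3))/22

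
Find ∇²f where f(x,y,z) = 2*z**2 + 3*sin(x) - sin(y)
-3*sin(x) + sin(y) + 4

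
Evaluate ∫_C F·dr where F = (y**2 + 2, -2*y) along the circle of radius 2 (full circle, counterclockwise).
0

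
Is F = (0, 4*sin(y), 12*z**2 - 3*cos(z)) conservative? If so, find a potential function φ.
Yes, F is conservative. φ = 4*z**3 - 3*sin(z) - 4*cos(y)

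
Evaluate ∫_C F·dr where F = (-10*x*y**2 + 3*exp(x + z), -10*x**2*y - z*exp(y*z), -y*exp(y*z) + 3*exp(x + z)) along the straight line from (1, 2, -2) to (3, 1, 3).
-25 - exp(3) - 3*exp(-1) + exp(-4) + 3*exp(6)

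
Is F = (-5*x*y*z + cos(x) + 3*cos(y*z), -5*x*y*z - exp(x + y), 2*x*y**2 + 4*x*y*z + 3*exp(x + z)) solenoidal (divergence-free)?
No, ∇·F = 4*x*y - 5*x*z - 5*y*z - exp(x + y) + 3*exp(x + z) - sin(x)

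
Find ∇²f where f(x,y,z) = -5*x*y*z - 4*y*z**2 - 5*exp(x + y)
-8*y - 10*exp(x + y)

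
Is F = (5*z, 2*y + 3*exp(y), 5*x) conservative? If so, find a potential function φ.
Yes, F is conservative. φ = 5*x*z + y**2 + 3*exp(y)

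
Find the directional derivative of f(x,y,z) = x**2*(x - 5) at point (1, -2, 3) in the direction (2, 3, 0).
-14*sqrt(13)/13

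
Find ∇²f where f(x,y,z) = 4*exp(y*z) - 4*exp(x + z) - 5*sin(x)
4*y**2*exp(y*z) + 4*z**2*exp(y*z) - 8*exp(x + z) + 5*sin(x)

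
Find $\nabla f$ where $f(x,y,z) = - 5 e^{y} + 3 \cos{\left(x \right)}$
(-3*sin(x), -5*exp(y), 0)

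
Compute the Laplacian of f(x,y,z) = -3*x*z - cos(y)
cos(y)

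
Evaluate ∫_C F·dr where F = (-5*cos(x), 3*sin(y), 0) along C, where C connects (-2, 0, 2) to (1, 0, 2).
-5*sin(2) - 5*sin(1)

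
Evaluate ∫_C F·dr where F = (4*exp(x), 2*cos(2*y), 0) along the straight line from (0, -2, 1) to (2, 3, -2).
-4 + sin(4) + sin(6) + 4*exp(2)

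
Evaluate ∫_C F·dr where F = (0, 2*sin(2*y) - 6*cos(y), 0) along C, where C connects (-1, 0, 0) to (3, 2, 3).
-6*sin(2) - cos(4) + 1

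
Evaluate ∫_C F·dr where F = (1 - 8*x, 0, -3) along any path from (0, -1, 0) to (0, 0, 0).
0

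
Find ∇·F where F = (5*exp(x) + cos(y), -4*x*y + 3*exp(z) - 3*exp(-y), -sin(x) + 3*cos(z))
-4*x + 5*exp(x) - 3*sin(z) + 3*exp(-y)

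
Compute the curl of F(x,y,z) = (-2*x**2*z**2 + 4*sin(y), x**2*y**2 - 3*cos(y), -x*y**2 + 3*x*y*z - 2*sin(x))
(x*(-2*y + 3*z), -4*x**2*z + y**2 - 3*y*z + 2*cos(x), 2*x*y**2 - 4*cos(y))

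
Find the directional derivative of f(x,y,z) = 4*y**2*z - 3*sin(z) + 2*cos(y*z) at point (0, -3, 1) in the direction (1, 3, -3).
3*sqrt(19)*(-60 + 8*sin(3) + 3*cos(1))/19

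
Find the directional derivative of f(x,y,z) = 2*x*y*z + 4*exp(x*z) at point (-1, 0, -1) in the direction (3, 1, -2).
sqrt(14)*(1 - 2*E)/7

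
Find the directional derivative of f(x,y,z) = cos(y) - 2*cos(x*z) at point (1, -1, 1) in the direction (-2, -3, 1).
-5*sqrt(14)*sin(1)/14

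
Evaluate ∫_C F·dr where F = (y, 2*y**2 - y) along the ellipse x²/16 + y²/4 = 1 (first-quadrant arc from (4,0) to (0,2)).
10/3 - 2*pi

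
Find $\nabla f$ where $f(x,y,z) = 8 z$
(0, 0, 8)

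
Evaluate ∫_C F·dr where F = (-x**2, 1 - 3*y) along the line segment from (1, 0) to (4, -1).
-47/2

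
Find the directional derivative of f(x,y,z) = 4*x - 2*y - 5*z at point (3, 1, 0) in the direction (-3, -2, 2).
-18*sqrt(17)/17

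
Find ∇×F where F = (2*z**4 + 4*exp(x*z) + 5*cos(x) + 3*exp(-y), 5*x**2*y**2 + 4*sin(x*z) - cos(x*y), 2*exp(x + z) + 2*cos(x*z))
(-4*x*cos(x*z), 4*x*exp(x*z) + 8*z**3 + 2*z*sin(x*z) - 2*exp(x + z), 10*x*y**2 + y*sin(x*y) + 4*z*cos(x*z) + 3*exp(-y))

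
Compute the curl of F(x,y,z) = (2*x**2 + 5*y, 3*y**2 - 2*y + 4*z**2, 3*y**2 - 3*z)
(6*y - 8*z, 0, -5)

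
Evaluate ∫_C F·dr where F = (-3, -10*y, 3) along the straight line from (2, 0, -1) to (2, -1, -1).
-5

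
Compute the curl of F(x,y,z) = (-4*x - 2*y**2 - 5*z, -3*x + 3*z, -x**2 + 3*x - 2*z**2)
(-3, 2*x - 8, 4*y - 3)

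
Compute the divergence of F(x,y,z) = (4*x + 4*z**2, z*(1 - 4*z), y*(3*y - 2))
4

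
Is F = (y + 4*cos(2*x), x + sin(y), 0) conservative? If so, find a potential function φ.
Yes, F is conservative. φ = x*y + 2*sin(2*x) - cos(y)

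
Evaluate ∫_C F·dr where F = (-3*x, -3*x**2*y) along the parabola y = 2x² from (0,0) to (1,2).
-11/2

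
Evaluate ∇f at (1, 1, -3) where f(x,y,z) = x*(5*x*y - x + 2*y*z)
(2, -1, 2)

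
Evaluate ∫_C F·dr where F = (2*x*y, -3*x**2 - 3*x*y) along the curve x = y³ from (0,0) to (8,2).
1248/35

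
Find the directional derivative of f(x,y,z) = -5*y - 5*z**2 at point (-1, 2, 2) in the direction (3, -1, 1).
-15*sqrt(11)/11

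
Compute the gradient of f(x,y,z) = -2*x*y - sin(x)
(-2*y - cos(x), -2*x, 0)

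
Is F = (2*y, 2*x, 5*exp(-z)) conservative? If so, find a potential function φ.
Yes, F is conservative. φ = 2*x*y - 5*exp(-z)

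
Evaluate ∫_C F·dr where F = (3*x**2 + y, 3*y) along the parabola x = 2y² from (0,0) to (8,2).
1586/3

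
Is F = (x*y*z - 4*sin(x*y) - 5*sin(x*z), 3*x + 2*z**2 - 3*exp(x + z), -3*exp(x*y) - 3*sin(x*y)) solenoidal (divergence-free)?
No, ∇·F = y*z - 4*y*cos(x*y) - 5*z*cos(x*z)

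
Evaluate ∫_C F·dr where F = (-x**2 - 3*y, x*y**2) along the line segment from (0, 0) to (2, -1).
-1/6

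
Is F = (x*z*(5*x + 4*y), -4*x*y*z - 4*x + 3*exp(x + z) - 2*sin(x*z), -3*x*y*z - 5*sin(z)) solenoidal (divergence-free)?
No, ∇·F = -3*x*y + 6*x*z + 4*y*z - 5*cos(z)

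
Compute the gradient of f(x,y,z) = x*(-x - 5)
(-2*x - 5, 0, 0)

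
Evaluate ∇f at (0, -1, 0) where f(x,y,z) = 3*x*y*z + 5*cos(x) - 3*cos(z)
(0, 0, 0)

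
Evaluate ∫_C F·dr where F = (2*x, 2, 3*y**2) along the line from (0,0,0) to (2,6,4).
160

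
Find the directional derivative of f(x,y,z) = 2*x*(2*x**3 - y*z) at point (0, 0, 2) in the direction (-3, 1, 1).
0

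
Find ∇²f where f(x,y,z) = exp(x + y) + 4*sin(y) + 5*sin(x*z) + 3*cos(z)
-5*x**2*sin(x*z) - 5*z**2*sin(x*z) + 2*exp(x + y) - 4*sin(y) - 3*cos(z)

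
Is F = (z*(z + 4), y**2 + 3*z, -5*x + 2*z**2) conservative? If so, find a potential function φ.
No, ∇×F = (-3, 2*z + 9, 0) ≠ 0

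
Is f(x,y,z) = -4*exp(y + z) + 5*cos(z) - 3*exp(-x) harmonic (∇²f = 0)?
No, ∇²f = -8*exp(y + z) - 5*cos(z) - 3*exp(-x)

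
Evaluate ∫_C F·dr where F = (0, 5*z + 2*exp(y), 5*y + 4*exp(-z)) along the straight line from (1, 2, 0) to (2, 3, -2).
-6*exp(2) - 26 + 2*exp(3)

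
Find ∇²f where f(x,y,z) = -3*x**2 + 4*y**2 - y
2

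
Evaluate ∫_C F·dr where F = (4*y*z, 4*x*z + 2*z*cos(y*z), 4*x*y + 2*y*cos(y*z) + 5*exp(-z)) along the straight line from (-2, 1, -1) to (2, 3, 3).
-5*exp(-3) + 2*sin(9) + 2*sin(1) + 5*E + 64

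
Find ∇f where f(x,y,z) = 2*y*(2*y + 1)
(0, 8*y + 2, 0)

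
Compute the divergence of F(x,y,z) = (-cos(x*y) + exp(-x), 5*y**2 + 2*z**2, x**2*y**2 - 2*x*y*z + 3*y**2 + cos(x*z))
-2*x*y - x*sin(x*z) + y*sin(x*y) + 10*y - exp(-x)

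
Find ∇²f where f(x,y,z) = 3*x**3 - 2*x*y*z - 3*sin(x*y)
3*x**2*sin(x*y) + 18*x + 3*y**2*sin(x*y)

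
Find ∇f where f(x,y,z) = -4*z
(0, 0, -4)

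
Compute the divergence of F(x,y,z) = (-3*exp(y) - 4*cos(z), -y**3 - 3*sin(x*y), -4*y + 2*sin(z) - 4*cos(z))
-3*x*cos(x*y) - 3*y**2 + 4*sin(z) + 2*cos(z)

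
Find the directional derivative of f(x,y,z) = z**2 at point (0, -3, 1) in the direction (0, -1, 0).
0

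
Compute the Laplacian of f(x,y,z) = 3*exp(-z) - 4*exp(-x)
3*exp(-z) - 4*exp(-x)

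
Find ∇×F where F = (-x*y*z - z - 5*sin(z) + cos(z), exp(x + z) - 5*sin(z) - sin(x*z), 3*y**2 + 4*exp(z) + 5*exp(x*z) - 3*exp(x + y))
(x*cos(x*z) + 6*y - 3*exp(x + y) - exp(x + z) + 5*cos(z), -x*y - 5*z*exp(x*z) + 3*exp(x + y) - sin(z) - 5*cos(z) - 1, x*z - z*cos(x*z) + exp(x + z))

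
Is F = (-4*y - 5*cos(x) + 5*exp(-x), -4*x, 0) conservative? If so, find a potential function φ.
Yes, F is conservative. φ = -4*x*y - 5*sin(x) - 5*exp(-x)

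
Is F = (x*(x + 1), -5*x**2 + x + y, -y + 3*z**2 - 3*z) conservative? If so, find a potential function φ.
No, ∇×F = (-1, 0, 1 - 10*x) ≠ 0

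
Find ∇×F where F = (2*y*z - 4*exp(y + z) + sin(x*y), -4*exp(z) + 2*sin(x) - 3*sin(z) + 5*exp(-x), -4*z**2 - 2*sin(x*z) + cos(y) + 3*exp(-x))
(4*exp(z) - sin(y) + 3*cos(z), (2*(y + z*cos(x*z) - 2*exp(y + z))*exp(x) + 3)*exp(-x), -x*cos(x*y) - 2*z + 4*exp(y + z) + 2*cos(x) - 5*exp(-x))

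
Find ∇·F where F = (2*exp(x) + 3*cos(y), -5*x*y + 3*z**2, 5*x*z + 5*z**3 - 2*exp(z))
15*z**2 + 2*exp(x) - 2*exp(z)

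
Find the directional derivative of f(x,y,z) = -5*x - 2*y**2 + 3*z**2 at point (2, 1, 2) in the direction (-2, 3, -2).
-26*sqrt(17)/17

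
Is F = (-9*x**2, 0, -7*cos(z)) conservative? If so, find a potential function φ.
Yes, F is conservative. φ = -3*x**3 - 7*sin(z)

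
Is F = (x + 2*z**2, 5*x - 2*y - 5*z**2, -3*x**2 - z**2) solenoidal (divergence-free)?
No, ∇·F = -2*z - 1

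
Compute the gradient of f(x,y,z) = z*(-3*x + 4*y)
(-3*z, 4*z, -3*x + 4*y)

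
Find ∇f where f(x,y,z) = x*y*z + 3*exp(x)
(y*z + 3*exp(x), x*z, x*y)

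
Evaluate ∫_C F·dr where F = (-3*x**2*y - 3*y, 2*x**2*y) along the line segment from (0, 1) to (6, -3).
642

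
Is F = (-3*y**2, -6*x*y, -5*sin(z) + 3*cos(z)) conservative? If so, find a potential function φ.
Yes, F is conservative. φ = -3*x*y**2 + 3*sin(z) + 5*cos(z)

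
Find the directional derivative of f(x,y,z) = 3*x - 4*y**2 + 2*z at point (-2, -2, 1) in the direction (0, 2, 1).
34*sqrt(5)/5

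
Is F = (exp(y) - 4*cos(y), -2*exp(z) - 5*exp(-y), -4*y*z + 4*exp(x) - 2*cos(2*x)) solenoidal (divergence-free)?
No, ∇·F = -4*y + 5*exp(-y)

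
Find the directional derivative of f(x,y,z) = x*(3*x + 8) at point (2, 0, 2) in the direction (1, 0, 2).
4*sqrt(5)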